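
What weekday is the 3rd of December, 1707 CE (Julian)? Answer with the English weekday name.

Wednesday

In the Gregorian calendar this is 14 December 1707 (JDN 2344876).
Since JDN mod 7 = 2 (0 = Monday), the day is Wednesday.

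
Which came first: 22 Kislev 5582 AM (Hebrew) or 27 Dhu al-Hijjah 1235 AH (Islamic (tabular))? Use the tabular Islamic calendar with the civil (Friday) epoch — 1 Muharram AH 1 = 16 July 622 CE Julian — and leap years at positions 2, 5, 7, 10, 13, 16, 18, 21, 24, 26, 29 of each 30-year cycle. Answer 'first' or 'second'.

First date → JDN 2386516; second date → JDN 2386079.
JDN 2386079 < JDN 2386516, so the second date is earlier.

second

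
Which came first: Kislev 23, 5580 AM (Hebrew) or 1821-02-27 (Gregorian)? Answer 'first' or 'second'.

first

Converting both to JDN: 2385780 vs 2386224; the smaller is the first.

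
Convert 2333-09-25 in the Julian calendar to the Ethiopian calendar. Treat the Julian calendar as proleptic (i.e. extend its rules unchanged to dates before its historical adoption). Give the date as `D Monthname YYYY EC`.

Julian Day Number of the source date = 2573454.
Converting JDN 2573454 to the Ethiopian calendar gives 28 Meskerem 2326 EC.

28 Meskerem 2326 EC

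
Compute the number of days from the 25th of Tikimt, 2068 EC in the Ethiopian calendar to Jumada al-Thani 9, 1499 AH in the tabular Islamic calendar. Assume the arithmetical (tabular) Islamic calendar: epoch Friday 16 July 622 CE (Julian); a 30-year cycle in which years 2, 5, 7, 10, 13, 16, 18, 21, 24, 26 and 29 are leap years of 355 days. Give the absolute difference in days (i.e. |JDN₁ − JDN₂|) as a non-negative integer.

190

First date → JDN 2479247; second date → JDN 2479437.
The interval is |2479247 − 2479437| = 190 days.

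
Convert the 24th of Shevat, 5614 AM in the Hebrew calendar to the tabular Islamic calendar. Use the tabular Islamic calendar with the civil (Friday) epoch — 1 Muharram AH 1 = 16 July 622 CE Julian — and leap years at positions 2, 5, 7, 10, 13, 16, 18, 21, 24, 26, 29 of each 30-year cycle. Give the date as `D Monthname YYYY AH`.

24 Jumada al-Awwal 1270 AH

Julian Day Number of the source date = 2398272.
Converting JDN 2398272 to the tabular Islamic calendar gives 24 Jumada al-Awwal 1270 AH.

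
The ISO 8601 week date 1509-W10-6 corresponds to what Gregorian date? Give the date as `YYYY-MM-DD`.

ISO week 1 of 1509 is the week containing the first Thursday of 1509.
Week 10, day 6 (Saturday) lands on 1509-03-13.

1509-03-13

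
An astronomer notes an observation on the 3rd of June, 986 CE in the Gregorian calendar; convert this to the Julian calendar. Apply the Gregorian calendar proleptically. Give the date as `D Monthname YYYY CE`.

For dates in this range the Gregorian date is 5 days ahead of the Julian.
3 June 986 Gregorian − 5 days → 29 May 986 Julian.

29 May 986 CE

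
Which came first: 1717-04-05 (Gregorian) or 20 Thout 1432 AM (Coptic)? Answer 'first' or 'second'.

second

The two dates have Julian Day Numbers 2348276 and 2347722 respectively.
Since 2347722 < 2348276, the second date comes first.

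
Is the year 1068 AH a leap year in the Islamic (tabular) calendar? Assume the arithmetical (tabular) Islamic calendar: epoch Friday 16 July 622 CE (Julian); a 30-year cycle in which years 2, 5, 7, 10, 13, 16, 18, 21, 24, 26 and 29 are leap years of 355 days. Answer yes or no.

yes

Year 1068 AH is year 18 of its 30-year cycle; leap positions are 2, 5, 7, 10, 13, 16, 18, 21, 24, 26, 29, so it is a leap year (355 days).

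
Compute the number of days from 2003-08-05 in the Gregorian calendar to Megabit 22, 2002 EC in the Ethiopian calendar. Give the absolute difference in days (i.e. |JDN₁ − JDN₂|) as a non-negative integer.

First date → JDN 2452857; second date → JDN 2455287.
The interval is |2452857 − 2455287| = 2430 days.

2430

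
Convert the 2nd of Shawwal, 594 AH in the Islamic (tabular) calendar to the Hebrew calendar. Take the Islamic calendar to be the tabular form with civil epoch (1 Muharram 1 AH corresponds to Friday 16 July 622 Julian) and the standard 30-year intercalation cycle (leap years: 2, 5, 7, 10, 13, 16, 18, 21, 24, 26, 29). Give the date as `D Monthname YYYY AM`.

Julian Day Number of the source date = 2158846.
Converting JDN 2158846 to the Hebrew calendar gives 3 Elul 4958 AM.

3 Elul 4958 AM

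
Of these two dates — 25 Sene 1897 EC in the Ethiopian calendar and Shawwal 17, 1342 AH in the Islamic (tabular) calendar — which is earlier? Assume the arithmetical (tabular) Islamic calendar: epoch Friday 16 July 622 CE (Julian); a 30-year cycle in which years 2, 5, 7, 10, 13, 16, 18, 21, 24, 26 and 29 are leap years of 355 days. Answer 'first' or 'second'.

first

First date → JDN 2417029; second date → JDN 2423928.
JDN 2417029 < JDN 2423928, so the first date is earlier.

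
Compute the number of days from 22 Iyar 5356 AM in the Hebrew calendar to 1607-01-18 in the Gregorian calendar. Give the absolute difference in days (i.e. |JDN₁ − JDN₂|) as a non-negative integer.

First date → JDN 2304127; second date → JDN 2308022.
The interval is |2304127 − 2308022| = 3895 days.

3895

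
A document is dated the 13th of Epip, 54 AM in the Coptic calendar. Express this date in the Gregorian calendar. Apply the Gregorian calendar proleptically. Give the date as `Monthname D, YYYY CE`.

Both dates share Julian Day Number 1844700; in the Gregorian calendar that is 8 July 338 CE.

July 8, 338 CE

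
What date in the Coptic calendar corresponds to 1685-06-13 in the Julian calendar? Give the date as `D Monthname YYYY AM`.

Both dates share Julian Day Number 2336668; in the Coptic calendar that is 19 Paoni 1401 AM.

19 Paoni 1401 AM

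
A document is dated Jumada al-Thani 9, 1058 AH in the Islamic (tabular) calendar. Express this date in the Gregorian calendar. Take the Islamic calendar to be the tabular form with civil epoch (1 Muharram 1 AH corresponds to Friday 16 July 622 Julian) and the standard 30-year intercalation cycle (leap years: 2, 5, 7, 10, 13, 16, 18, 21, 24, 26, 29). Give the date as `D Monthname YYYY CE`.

Julian Day Number of the source date = 2323162.
Converting JDN 2323162 to the Gregorian calendar gives 1 July 1648 CE.

1 July 1648 CE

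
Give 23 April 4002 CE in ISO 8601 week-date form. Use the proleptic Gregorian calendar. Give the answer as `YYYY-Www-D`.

4002-W17-2

The weekday is Tuesday (ISO weekday 2).
That Tuesday belongs to ISO week 17 of ISO year 4002.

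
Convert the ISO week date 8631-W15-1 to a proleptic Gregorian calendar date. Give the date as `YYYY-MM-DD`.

8631-04-11

ISO week 1 of 8631 is the week containing the first Thursday of 8631.
Week 15, day 1 (Monday) lands on 8631-04-11.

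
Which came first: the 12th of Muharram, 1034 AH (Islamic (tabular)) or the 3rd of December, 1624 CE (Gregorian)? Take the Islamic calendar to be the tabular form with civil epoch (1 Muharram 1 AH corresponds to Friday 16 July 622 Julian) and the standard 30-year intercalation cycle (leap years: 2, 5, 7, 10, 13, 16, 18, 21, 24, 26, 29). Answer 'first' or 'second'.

The two dates have Julian Day Numbers 2314512 and 2314551 respectively.
Since 2314512 < 2314551, the first date comes first.

first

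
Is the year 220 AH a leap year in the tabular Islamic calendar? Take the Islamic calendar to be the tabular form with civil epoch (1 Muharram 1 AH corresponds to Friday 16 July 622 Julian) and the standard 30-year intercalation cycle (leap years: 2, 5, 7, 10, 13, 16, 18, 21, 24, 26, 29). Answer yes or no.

yes

Year 220 AH is year 10 of its 30-year cycle; leap positions are 2, 5, 7, 10, 13, 16, 18, 21, 24, 26, 29, so it is a leap year (355 days).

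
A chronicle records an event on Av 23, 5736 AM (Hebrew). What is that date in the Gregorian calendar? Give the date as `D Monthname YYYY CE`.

19 August 1976 CE

Julian Day Number of the source date = 2443010.
Converting JDN 2443010 to the Gregorian calendar gives 19 August 1976 CE.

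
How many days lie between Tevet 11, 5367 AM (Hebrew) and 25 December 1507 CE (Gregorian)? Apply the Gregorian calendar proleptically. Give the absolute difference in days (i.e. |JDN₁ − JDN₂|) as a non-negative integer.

36176

JDN of the first date = 2308014.
JDN of the second date = 2271838.
|2271838 − 2308014| = 36176.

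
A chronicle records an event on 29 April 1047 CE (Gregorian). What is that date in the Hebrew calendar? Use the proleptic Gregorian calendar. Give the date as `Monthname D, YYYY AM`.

Nisan 24, 4807 AM

Julian Day Number of the source date = 2103587.
Converting JDN 2103587 to the Hebrew calendar gives 24 Nisan 4807 AM.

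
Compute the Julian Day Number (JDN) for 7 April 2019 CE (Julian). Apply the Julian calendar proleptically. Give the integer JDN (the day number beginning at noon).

In the Gregorian calendar the same day is 20 April 2019.
JDN 2299161 is 15 October 1582 CE (Gregorian); the target day is +159433 days from there, so JDN = 2458594.

2458594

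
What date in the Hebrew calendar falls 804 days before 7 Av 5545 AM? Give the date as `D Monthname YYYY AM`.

The starting date is JDN 2373213; 2373213 − 804 = 2372409.
JDN 2372409 corresponds to 30 Nisan 5543 AM.

30 Nisan 5543 AM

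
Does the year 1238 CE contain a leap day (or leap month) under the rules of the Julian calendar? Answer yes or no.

1238 mod 4 = 2, so it is a common year in the Julian calendar.

no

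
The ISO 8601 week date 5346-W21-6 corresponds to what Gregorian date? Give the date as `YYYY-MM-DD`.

ISO week 1 of 5346 is the week containing the first Thursday of 5346.
Week 21, day 6 (Saturday) lands on 5346-05-28.

5346-05-28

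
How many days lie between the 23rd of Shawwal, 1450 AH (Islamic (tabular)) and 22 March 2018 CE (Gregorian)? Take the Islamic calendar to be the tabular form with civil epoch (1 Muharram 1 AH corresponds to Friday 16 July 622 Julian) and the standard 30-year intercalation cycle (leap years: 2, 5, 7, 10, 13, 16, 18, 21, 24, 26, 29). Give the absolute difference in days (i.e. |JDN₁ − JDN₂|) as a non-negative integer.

First date → JDN 2462205; second date → JDN 2458200.
The interval is |2462205 − 2458200| = 4005 days.

4005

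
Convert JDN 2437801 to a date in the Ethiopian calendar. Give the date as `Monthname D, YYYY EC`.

JDN 2437801 is 16 May 1962 in the Gregorian calendar.
In the Ethiopian calendar that day is Ginbot 8, 1954 EC.

Ginbot 8, 1954 EC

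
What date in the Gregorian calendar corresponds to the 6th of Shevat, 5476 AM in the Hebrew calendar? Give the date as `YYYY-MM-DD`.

Julian Day Number of the source date = 2347845.
Converting JDN 2347845 to the Gregorian calendar gives 30 January 1716 CE.

1716-01-30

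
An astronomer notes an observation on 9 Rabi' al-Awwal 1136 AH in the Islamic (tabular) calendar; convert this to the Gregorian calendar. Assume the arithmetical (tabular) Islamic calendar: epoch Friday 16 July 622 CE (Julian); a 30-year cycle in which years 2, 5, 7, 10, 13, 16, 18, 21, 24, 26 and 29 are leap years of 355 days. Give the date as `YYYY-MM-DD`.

Julian Day Number of the source date = 2350713.
Converting JDN 2350713 to the Gregorian calendar gives 7 December 1723 CE.

1723-12-07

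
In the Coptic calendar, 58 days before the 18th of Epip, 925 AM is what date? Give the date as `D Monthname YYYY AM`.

20 Pashons 925 AM

The starting date is JDN 2162838; 2162838 − 58 = 2162780.
JDN 2162780 corresponds to 20 Pashons 925 AM.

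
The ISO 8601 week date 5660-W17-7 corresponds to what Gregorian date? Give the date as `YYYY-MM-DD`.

5660-04-25

ISO week 1 of 5660 is the week containing the first Thursday of 5660.
Week 17, day 7 (Sunday) lands on 5660-04-25.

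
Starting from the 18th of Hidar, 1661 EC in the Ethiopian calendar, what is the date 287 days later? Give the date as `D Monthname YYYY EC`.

The starting date is JDN 2330613; 2330613 + 287 = 2330900.
JDN 2330900 corresponds to 5 Pagume 1661 EC.

5 Pagume 1661 EC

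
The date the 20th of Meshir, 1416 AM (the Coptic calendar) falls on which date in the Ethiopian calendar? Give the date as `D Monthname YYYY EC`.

20 Yekatit 1692 EC

Both dates share Julian Day Number 2342028; in the Ethiopian calendar that is 20 Yekatit 1692 EC.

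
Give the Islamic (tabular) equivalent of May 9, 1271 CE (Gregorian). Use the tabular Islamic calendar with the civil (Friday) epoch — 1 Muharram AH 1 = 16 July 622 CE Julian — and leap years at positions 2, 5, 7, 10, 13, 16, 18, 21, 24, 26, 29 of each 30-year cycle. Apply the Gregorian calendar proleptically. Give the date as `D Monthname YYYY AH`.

Both dates share Julian Day Number 2185412; in the tabular Islamic calendar that is 20 Ramadan 669 AH.

20 Ramadan 669 AH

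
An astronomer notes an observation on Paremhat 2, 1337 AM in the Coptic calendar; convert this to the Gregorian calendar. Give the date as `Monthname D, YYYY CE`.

Julian Day Number of the source date = 2313185.
Converting JDN 2313185 to the Gregorian calendar gives 8 March 1621 CE.

March 8, 1621 CE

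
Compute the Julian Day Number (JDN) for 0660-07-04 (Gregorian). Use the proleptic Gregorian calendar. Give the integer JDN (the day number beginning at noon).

1962305

JDN 2400001 is 17 November 1858 CE (Gregorian), MJD 0; the target day is −437696 days from there, so JDN = 1962305.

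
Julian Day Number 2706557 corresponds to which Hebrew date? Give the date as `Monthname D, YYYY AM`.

The Gregorian equivalent of JDN 2706557 is 14 March 2698.
In the Hebrew calendar that day is Adar II 8, 6458 AM.

Adar II 8, 6458 AM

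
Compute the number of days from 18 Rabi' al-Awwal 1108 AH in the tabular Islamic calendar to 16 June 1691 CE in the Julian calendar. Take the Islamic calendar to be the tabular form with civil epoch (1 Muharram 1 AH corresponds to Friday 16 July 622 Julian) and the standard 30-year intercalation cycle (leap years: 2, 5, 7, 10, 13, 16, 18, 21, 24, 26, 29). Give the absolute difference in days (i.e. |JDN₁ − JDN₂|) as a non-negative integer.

1938

First date → JDN 2340800; second date → JDN 2338862.
The interval is |2340800 − 2338862| = 1938 days.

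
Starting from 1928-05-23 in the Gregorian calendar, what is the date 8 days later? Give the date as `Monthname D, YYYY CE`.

May 31, 1928 CE

Counting 8 days forward from JDN 2425390 reaches JDN 2425398, which is May 31, 1928 CE.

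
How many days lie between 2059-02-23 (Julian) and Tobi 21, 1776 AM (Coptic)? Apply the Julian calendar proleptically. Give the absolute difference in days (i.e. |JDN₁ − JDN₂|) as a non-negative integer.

First date → JDN 2473161; second date → JDN 2473489.
The interval is |2473161 − 2473489| = 328 days.

328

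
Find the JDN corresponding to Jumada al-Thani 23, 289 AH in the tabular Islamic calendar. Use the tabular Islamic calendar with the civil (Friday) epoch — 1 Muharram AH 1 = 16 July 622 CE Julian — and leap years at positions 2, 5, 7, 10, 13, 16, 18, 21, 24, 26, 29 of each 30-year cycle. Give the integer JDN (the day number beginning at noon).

2050668

Equivalently 9 June 902 (proleptic Gregorian).
JDN 2299161 is 15 October 1582 CE (Gregorian); the target day is −248493 days from there, so JDN = 2050668.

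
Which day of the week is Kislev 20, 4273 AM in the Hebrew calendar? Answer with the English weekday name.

In the proleptic Gregorian calendar this is 16 November 512 (JDN 1908384).
JDN 1908384 mod 7 = 2, and JDN 0 was a Monday, so this is a Wednesday.

Wednesday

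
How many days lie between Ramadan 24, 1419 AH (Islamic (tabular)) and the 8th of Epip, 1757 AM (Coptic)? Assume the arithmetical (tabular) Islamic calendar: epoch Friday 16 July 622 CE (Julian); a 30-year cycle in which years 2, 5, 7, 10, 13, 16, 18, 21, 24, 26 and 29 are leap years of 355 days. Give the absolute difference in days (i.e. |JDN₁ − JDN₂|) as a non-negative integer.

15525

First date → JDN 2451191; second date → JDN 2466716.
The interval is |2451191 − 2466716| = 15525 days.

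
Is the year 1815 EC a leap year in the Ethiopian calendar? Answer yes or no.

yes

1815 mod 4 = 3; in the Ethiopian calendar a year is leap when year mod 4 = 3, so it is a leap year.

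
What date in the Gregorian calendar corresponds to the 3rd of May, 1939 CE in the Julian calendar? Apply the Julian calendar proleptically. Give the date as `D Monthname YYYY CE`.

For dates in this range the Gregorian date is 13 days ahead of the Julian.
3 May 1939 Julian + 13 days → 16 May 1939 Gregorian.

16 May 1939 CE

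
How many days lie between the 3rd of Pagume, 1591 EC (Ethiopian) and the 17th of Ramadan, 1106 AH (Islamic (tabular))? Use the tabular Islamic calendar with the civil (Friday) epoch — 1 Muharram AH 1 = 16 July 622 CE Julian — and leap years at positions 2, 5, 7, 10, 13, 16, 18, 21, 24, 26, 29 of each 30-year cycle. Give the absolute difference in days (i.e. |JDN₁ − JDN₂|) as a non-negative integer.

JDN of the first date = 2305330.
JDN of the second date = 2340267.
|2340267 − 2305330| = 34937.

34937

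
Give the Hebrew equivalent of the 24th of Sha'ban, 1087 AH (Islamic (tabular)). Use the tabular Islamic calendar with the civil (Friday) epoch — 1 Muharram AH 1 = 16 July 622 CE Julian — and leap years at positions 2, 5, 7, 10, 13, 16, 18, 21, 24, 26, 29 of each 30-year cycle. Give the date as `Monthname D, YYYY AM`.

Cheshvan 25, 5437 AM

Both dates share Julian Day Number 2333512; in the Hebrew calendar that is 25 Cheshvan 5437 AM.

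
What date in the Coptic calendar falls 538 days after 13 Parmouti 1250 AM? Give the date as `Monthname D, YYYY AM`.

Counting 538 days forward from JDN 2281449 reaches JDN 2281987, which is Thout 30, 1252 AM.

Thout 30, 1252 AM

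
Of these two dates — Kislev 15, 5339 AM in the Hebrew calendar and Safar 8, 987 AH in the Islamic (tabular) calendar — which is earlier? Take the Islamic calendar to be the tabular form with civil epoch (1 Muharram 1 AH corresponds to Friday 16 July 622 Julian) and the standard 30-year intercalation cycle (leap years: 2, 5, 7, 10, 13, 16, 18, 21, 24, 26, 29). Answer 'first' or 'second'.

Converting both to JDN: 2297740 vs 2297883; the smaller is the first.

first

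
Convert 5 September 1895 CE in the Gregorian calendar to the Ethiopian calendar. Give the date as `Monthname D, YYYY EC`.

Pagume 1, 1887 EC

Both dates share Julian Day Number 2413442; in the Ethiopian calendar that is 1 Pagume 1887 EC.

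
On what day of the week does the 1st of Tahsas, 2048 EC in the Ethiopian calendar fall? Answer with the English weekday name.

Saturday

In the Gregorian calendar this is 11 December 2055 (JDN 2471978).
Since JDN mod 7 = 5 (0 = Monday), the day is Saturday.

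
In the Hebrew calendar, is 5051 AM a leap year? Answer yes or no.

no

Hebrew year 5051 is year 16 of its 19-year Metonic cycle; leap years are at positions 3, 6, 8, 11, 14, 17, 19, so it is a common year (12 months).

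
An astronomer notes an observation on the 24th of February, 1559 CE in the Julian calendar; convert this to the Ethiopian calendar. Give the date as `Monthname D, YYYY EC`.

Yekatit 30, 1551 EC

Julian Day Number of the source date = 2290537.
Converting JDN 2290537 to the Ethiopian calendar gives 30 Yekatit 1551 EC.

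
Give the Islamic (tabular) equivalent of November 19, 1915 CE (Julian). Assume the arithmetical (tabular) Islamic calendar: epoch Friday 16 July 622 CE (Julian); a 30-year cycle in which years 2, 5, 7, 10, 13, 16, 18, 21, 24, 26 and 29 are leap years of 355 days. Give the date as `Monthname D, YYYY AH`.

Muharram 24, 1334 AH

Both dates share Julian Day Number 2420834; in the tabular Islamic calendar that is 24 Muharram 1334 AH.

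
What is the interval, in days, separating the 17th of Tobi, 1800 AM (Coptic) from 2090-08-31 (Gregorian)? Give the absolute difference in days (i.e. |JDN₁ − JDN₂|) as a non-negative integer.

2409

First date → JDN 2482251; second date → JDN 2484660.
The interval is |2482251 − 2484660| = 2409 days.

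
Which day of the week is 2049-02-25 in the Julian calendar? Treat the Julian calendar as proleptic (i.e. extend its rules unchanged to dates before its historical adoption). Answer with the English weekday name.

Wednesday

Equivalently 10 March 2049 Gregorian, JDN 2469511.
Since JDN mod 7 = 2 (0 = Monday), the day is Wednesday.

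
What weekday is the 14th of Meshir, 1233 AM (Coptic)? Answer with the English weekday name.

Sunday

In the proleptic Gregorian calendar this is 18 February 1517 (JDN 2275181).
Since JDN mod 7 = 6 (0 = Monday), the day is Sunday.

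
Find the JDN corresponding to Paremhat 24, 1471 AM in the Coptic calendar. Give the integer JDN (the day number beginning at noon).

In the Gregorian calendar the same day is 31 March 1755.
JDN 2400001 is 17 November 1858 CE (Gregorian), MJD 0; the target day is −37851 days from there, so JDN = 2362150.

2362150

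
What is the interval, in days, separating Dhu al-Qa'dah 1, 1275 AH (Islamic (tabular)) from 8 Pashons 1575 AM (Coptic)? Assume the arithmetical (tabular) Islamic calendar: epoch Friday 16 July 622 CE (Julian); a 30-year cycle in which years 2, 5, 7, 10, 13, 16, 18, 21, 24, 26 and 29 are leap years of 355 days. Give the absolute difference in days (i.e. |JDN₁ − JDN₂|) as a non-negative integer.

18

JDN of the first date = 2400198.
JDN of the second date = 2400180.
|2400180 − 2400198| = 18.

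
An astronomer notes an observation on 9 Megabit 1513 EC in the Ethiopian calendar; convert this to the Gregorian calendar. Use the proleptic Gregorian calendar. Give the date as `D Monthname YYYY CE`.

15 March 1521 CE

Julian Day Number of the source date = 2276667.
Converting JDN 2276667 to the Gregorian calendar gives 15 March 1521 CE.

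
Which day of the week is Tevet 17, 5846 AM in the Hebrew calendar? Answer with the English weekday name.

Thursday

This is JDN 2482959 (3 January 2086 Gregorian).
JDN 2482959 mod 7 = 3, and JDN 0 was a Monday, so this is a Thursday.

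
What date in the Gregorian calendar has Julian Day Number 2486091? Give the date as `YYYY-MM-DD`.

2094-08-01

Counting from JDN 2299161 = 15 Oct 1582 gives an offset of 186930 days.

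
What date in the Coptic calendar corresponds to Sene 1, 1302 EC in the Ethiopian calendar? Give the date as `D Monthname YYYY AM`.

1 Paoni 1026 AM

Both dates share Julian Day Number 2199681; in the Coptic calendar that is 1 Paoni 1026 AM.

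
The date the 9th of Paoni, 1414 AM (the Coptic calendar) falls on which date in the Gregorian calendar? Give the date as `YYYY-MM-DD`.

Julian Day Number of the source date = 2341406.
Converting JDN 2341406 to the Gregorian calendar gives 13 June 1698 CE.

1698-06-13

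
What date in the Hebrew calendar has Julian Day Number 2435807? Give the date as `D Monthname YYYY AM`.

JDN 2435807 is 29 November 1956 in the Gregorian calendar.
In the Hebrew calendar that day is 25 Kislev 5717 AM.

25 Kislev 5717 AM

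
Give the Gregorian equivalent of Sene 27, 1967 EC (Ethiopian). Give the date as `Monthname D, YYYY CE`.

Both dates share Julian Day Number 2442598; in the Gregorian calendar that is 4 July 1975 CE.

July 4, 1975 CE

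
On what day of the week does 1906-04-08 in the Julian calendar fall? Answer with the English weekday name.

Saturday

This is JDN 2417322 (21 April 1906 Gregorian).
2417322 ≡ 5 (mod 7); counting from Monday = 0 gives Saturday.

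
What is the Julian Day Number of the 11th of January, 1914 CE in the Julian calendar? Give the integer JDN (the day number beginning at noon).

2420157

In the Gregorian calendar the same day is 24 January 1914.
JDN 2451545 is 1 January 2000 CE (Gregorian); the target day is −31388 days from there, so JDN = 2420157.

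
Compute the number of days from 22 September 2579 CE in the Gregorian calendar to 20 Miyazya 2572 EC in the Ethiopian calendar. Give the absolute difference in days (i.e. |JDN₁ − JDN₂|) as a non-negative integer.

223

JDN of the first date = 2663285.
JDN of the second date = 2663508.
|2663508 − 2663285| = 223.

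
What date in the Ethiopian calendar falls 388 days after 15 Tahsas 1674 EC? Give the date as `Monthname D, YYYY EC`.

Tir 8, 1675 EC

JDN of 15 Tahsas 1674 EC = 2335388.
2335388 + 388 = 2335776.
JDN 2335776 in the Ethiopian calendar is Tir 8, 1675 EC.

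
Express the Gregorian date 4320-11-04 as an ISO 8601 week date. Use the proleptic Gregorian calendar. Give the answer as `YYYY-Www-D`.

4320-W45-4

The weekday is Thursday (ISO weekday 4).
That Thursday belongs to ISO week 45 of ISO year 4320.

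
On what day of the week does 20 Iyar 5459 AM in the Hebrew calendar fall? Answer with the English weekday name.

Tuesday

This is JDN 2341746 (19 May 1699 Gregorian).
Since JDN mod 7 = 1 (0 = Monday), the day is Tuesday.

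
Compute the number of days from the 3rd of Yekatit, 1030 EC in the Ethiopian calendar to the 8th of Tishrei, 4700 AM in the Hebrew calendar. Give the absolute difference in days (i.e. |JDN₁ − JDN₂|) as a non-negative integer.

35921

JDN of the first date = 2100215.
JDN of the second date = 2064294.
|2064294 − 2100215| = 35921.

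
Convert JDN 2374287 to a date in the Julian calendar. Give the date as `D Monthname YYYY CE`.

JDN 2374287 is 22 June 1788 in the Gregorian calendar.
In the Julian calendar that day is 11 June 1788 CE.

11 June 1788 CE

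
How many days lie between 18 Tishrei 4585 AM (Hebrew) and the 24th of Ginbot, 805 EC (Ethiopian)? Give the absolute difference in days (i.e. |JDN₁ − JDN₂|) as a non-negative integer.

4137

JDN of the first date = 2022282.
JDN of the second date = 2018145.
|2018145 − 2022282| = 4137.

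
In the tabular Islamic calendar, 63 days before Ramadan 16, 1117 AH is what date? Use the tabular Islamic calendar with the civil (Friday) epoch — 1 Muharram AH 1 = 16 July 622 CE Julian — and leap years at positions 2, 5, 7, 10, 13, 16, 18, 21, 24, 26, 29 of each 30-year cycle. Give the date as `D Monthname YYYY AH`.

JDN of Ramadan 16, 1117 AH = 2344164.
2344164 − 63 = 2344101.
JDN 2344101 in the tabular Islamic calendar is 12 Rajab 1117 AH.

12 Rajab 1117 AH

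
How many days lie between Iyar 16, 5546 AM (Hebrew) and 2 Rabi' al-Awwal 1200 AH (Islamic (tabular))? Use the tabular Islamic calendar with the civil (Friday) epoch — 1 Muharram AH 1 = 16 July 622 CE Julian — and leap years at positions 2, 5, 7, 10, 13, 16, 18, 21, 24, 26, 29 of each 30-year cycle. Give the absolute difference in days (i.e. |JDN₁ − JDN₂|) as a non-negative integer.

First date → JDN 2373517; second date → JDN 2373386.
The interval is |2373517 − 2373386| = 131 days.

131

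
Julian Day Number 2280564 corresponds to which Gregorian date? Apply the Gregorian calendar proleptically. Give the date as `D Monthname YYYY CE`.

JDN 2451545 is 1 Jan 2000; 2280564 is −170981 days from there.

15 November 1531 CE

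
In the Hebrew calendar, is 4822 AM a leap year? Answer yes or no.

no

Hebrew year 4822 is year 15 of its 19-year Metonic cycle; leap years are at positions 3, 6, 8, 11, 14, 17, 19, so it is a common year (12 months).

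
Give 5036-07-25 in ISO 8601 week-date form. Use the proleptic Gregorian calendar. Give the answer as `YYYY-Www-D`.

5036-W30-1

The weekday is Monday (ISO weekday 1).
That Monday belongs to ISO week 30 of ISO year 5036.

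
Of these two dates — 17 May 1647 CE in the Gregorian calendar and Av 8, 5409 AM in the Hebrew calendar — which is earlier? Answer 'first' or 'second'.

first

Converting both to JDN: 2322751 vs 2323543; the smaller is the first.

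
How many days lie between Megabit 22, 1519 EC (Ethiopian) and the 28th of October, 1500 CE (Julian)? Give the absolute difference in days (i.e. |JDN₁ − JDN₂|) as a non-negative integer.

9637

First date → JDN 2278871; second date → JDN 2269234.
The interval is |2278871 − 2269234| = 9637 days.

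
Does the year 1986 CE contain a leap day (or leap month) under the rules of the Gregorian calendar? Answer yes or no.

1986 is not divisible by 4, so it is a common year.

no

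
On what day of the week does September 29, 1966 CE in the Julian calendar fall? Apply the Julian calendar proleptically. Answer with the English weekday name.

This is JDN 2439411 (12 October 1966 Gregorian).
2439411 ≡ 2 (mod 7); counting from Monday = 0 gives Wednesday.

Wednesday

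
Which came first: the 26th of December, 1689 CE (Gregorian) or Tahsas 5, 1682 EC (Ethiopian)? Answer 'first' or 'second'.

second

Converting both to JDN: 2338315 vs 2338300; the smaller is the second.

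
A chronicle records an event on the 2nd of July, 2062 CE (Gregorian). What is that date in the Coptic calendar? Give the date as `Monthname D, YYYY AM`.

Paoni 25, 1778 AM

Both dates share Julian Day Number 2474373; in the Coptic calendar that is 25 Paoni 1778 AM.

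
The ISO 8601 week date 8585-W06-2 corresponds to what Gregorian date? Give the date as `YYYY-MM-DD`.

8585-02-08

ISO week 1 of 8585 is the week containing the first Thursday of 8585.
Week 6, day 2 (Tuesday) lands on 8585-02-08.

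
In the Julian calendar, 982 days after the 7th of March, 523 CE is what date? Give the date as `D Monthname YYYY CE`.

13 November 525 CE

JDN of the 7th of March, 523 CE = 1912149.
1912149 + 982 = 1913131.
JDN 1913131 in the Julian calendar is 13 November 525 CE.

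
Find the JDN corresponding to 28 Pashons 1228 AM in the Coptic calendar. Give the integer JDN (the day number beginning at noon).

In the proleptic Gregorian calendar the same day is 2 June 1512.
JDN 2451545 is 1 January 2000 CE (Gregorian); the target day is −178086 days from there, so JDN = 2273459.

2273459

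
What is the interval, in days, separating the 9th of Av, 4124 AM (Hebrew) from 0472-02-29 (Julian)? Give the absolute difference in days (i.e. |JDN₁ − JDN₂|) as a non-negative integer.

39301

JDN of the first date = 1854214.
JDN of the second date = 1893515.
|1893515 − 1854214| = 39301.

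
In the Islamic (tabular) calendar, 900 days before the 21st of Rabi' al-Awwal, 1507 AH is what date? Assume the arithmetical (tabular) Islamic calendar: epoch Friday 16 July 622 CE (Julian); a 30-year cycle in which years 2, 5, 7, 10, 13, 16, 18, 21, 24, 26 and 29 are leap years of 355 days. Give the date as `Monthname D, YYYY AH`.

The starting date is JDN 2482195; 2482195 − 900 = 2481295.
JDN 2481295 corresponds to Ramadan 7, 1504 AH.

Ramadan 7, 1504 AH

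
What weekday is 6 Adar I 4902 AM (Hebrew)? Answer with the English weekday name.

Equivalently 10 February 1142 Gregorian, JDN 2138207.
Since JDN mod 7 = 1 (0 = Monday), the day is Tuesday.

Tuesday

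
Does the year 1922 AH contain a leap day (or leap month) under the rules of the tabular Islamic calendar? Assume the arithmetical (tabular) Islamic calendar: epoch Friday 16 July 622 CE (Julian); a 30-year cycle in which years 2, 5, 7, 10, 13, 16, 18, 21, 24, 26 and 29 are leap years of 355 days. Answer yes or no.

Year 1922 AH is year 2 of its 30-year cycle; leap positions are 2, 5, 7, 10, 13, 16, 18, 21, 24, 26, 29, so it is a leap year (355 days).

yes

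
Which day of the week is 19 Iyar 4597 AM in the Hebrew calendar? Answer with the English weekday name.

Saturday

This is JDN 2026890 (2 May 837 Gregorian).
Since JDN mod 7 = 5 (0 = Monday), the day is Saturday.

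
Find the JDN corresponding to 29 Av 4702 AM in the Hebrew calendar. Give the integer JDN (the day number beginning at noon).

2065350

In the proleptic Gregorian calendar the same day is 20 August 942.
JDN 2400001 is 17 November 1858 CE (Gregorian), MJD 0; the target day is −334651 days from there, so JDN = 2065350.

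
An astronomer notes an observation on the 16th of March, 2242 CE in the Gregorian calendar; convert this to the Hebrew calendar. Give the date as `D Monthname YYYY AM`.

Julian Day Number of the source date = 2540008.
Converting JDN 2540008 to the Hebrew calendar gives 13 Adar II 6002 AM.

13 Adar II 6002 AM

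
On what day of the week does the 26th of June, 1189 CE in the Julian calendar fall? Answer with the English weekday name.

Monday

This is JDN 2155517 (3 July 1189 Gregorian).
JDN 2155517 mod 7 = 0, and JDN 0 was a Monday, so this is a Monday.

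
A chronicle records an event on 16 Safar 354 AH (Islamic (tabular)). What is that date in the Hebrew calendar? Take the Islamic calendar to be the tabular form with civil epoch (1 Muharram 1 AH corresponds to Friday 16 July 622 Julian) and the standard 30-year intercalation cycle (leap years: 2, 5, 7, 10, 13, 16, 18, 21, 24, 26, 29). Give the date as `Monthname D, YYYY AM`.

The source date corresponds to 26 February 965 in the proleptic Gregorian calendar (JDN 2073576).
That day falls on 16 Adar 4725 AM in the Hebrew calendar.

Adar 16, 4725 AM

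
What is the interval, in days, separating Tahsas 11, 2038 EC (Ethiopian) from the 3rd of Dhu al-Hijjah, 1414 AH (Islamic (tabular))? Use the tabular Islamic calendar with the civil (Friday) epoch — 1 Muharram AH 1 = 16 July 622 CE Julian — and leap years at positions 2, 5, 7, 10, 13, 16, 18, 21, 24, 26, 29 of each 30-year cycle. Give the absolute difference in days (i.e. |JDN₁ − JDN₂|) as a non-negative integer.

First date → JDN 2468335; second date → JDN 2449487.
The interval is |2468335 − 2449487| = 18848 days.

18848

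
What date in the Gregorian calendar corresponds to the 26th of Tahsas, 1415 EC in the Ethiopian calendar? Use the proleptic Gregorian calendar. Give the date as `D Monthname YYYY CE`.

Both dates share Julian Day Number 2240799; in the Gregorian calendar that is 31 December 1422 CE.

31 December 1422 CE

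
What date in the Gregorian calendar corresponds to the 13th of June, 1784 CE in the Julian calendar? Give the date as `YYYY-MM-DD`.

1784-06-24

For dates in this range the Gregorian date is 11 days ahead of the Julian.
13 June 1784 Julian + 11 days → 24 June 1784 Gregorian.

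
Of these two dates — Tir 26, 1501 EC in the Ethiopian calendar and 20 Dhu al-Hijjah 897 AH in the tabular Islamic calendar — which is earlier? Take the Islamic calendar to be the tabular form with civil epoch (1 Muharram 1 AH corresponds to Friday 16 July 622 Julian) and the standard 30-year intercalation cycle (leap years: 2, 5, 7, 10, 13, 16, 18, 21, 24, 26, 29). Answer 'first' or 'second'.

Converting both to JDN: 2272241 vs 2266297; the smaller is the second.

second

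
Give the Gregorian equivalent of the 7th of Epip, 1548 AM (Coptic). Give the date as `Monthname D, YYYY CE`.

July 13, 1832 CE

Both dates share Julian Day Number 2390378; in the Gregorian calendar that is 13 July 1832 CE.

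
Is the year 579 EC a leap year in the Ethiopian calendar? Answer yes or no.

yes

579 mod 4 = 3; in the Ethiopian calendar a year is leap when year mod 4 = 3, so it is a leap year.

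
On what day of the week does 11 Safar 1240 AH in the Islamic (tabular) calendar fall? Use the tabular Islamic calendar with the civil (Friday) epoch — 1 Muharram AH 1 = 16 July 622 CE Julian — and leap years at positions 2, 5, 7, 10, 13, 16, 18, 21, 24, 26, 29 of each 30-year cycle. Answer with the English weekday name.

Equivalently 5 October 1824 Gregorian, JDN 2387540.
Since JDN mod 7 = 1 (0 = Monday), the day is Tuesday.

Tuesday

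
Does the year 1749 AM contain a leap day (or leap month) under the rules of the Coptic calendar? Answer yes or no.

no

1749 mod 4 = 1; in the Coptic calendar a year is leap when year mod 4 = 3, so it is a common year.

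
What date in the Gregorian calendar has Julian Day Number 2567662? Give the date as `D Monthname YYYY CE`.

JDN 2451545 is 1 Jan 2000; 2567662 is +116117 days from there.

2 December 2317 CE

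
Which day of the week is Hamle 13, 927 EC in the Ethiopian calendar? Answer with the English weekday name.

Tuesday

In the proleptic Gregorian calendar this is 12 July 935 (JDN 2062754).
Since JDN mod 7 = 1 (0 = Monday), the day is Tuesday.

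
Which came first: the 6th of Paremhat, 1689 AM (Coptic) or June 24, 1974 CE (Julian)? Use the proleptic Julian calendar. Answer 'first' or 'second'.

first

Converting both to JDN: 2441757 vs 2442236; the smaller is the first.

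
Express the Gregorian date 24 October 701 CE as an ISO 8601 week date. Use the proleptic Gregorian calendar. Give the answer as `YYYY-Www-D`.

The weekday is Thursday (ISO weekday 4).
That Thursday belongs to ISO week 43 of ISO year 701.

0701-W43-4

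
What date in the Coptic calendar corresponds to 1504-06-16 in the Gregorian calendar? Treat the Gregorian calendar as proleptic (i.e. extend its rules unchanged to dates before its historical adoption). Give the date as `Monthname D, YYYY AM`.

Paoni 12, 1220 AM

Julian Day Number of the source date = 2270551.
Converting JDN 2270551 to the Coptic calendar gives 12 Paoni 1220 AM.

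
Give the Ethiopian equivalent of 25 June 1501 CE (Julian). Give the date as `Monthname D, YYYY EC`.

Hamle 1, 1493 EC

Both dates share Julian Day Number 2269474; in the Ethiopian calendar that is 1 Hamle 1493 EC.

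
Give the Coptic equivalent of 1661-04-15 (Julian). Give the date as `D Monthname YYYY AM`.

20 Parmouti 1377 AM

Both dates share Julian Day Number 2327843; in the Coptic calendar that is 20 Parmouti 1377 AM.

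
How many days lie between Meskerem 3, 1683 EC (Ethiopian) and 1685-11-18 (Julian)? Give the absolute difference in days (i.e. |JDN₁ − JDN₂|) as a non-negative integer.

1747

First date → JDN 2338573; second date → JDN 2336826.
The interval is |2338573 − 2336826| = 1747 days.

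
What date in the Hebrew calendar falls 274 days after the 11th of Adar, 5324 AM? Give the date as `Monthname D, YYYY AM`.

Kislev 20, 5325 AM

The starting date is JDN 2292363; 2292363 + 274 = 2292637.
JDN 2292637 corresponds to Kislev 20, 5325 AM.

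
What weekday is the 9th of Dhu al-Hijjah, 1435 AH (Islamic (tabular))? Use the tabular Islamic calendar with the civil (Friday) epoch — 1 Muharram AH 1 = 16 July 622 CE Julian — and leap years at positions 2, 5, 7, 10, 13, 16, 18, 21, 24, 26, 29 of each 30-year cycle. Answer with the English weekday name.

In the Gregorian calendar this is 4 October 2014 (JDN 2456935).
Since JDN mod 7 = 5 (0 = Monday), the day is Saturday.

Saturday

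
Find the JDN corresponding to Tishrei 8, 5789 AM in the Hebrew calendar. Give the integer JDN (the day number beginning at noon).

2462043

Equivalently 28 September 2028 (Gregorian).
JDN 2299161 is 15 October 1582 CE (Gregorian); the target day is +162882 days from there, so JDN = 2462043.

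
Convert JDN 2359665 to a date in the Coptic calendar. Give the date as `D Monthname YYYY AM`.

5 Paoni 1464 AM

The Gregorian equivalent of JDN 2359665 is 10 June 1748.
In the Coptic calendar that day is 5 Paoni 1464 AM.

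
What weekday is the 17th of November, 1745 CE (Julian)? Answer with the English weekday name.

Sunday

Equivalently 28 November 1745 Gregorian, JDN 2358740.
Since JDN mod 7 = 6 (0 = Monday), the day is Sunday.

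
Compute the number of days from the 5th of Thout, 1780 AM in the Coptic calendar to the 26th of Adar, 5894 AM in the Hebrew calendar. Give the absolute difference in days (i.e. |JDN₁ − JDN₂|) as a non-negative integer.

First date → JDN 2474814; second date → JDN 2500569.
The interval is |2474814 − 2500569| = 25755 days.

25755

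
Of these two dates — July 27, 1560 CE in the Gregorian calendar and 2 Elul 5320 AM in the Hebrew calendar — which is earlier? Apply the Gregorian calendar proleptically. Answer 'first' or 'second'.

first

First date → JDN 2291046; second date → JDN 2291084.
JDN 2291046 < JDN 2291084, so the first date is earlier.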